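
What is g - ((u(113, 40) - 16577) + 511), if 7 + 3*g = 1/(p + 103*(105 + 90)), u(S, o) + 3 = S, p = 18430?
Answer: 614455472/38515 ≈ 15954.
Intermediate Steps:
u(S, o) = -3 + S
g = -89868/38515 (g = -7/3 + 1/(3*(18430 + 103*(105 + 90))) = -7/3 + 1/(3*(18430 + 103*195)) = -7/3 + 1/(3*(18430 + 20085)) = -7/3 + (1/3)/38515 = -7/3 + (1/3)*(1/38515) = -7/3 + 1/115545 = -89868/38515 ≈ -2.3333)
g - ((u(113, 40) - 16577) + 511) = -89868/38515 - (((-3 + 113) - 16577) + 511) = -89868/38515 - ((110 - 16577) + 511) = -89868/38515 - (-16467 + 511) = -89868/38515 - 1*(-15956) = -89868/38515 + 15956 = 614455472/38515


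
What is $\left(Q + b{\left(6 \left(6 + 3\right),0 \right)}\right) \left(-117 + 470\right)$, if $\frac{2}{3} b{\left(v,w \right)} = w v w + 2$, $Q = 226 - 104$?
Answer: $44125$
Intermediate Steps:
$Q = 122$ ($Q = 226 - 104 = 122$)
$b{\left(v,w \right)} = 3 + \frac{3 v w^{2}}{2}$ ($b{\left(v,w \right)} = \frac{3 \left(w v w + 2\right)}{2} = \frac{3 \left(v w w + 2\right)}{2} = \frac{3 \left(v w^{2} + 2\right)}{2} = \frac{3 \left(2 + v w^{2}\right)}{2} = 3 + \frac{3 v w^{2}}{2}$)
$\left(Q + b{\left(6 \left(6 + 3\right),0 \right)}\right) \left(-117 + 470\right) = \left(122 + \left(3 + \frac{3 \cdot 6 \left(6 + 3\right) 0^{2}}{2}\right)\right) \left(-117 + 470\right) = \left(122 + \left(3 + \frac{3}{2} \cdot 6 \cdot 9 \cdot 0\right)\right) 353 = \left(122 + \left(3 + \frac{3}{2} \cdot 54 \cdot 0\right)\right) 353 = \left(122 + \left(3 + 0\right)\right) 353 = \left(122 + 3\right) 353 = 125 \cdot 353 = 44125$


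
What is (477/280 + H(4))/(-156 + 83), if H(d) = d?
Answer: -1597/20440 ≈ -0.078131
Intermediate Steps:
(477/280 + H(4))/(-156 + 83) = (477/280 + 4)/(-156 + 83) = (477*(1/280) + 4)/(-73) = (477/280 + 4)*(-1/73) = (1597/280)*(-1/73) = -1597/20440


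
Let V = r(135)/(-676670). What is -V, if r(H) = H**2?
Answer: 3645/135334 ≈ 0.026933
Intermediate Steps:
V = -3645/135334 (V = 135**2/(-676670) = 18225*(-1/676670) = -3645/135334 ≈ -0.026933)
-V = -1*(-3645/135334) = 3645/135334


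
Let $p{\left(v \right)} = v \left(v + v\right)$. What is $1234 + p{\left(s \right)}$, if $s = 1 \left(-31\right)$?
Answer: $3156$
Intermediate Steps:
$s = -31$
$p{\left(v \right)} = 2 v^{2}$ ($p{\left(v \right)} = v 2 v = 2 v^{2}$)
$1234 + p{\left(s \right)} = 1234 + 2 \left(-31\right)^{2} = 1234 + 2 \cdot 961 = 1234 + 1922 = 3156$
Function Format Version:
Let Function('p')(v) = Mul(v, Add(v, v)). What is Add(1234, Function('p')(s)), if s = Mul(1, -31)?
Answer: 3156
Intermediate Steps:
s = -31
Function('p')(v) = Mul(2, Pow(v, 2)) (Function('p')(v) = Mul(v, Mul(2, v)) = Mul(2, Pow(v, 2)))
Add(1234, Function('p')(s)) = Add(1234, Mul(2, Pow(-31, 2))) = Add(1234, Mul(2, 961)) = Add(1234, 1922) = 3156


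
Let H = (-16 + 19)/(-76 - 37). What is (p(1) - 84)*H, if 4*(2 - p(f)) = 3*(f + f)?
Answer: 501/226 ≈ 2.2168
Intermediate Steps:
p(f) = 2 - 3*f/2 (p(f) = 2 - 3*(f + f)/4 = 2 - 3*2*f/4 = 2 - 3*f/2)
H = -3/113 (H = 3/(-113) = 3*(-1/113) = -3/113 ≈ -0.026549)
(p(1) - 84)*H = ((2 - 3/2*1) - 84)*(-3/113) = ((2 - 3/2) - 84)*(-3/113) = (½ - 84)*(-3/113) = -167/2*(-3/113) = 501/226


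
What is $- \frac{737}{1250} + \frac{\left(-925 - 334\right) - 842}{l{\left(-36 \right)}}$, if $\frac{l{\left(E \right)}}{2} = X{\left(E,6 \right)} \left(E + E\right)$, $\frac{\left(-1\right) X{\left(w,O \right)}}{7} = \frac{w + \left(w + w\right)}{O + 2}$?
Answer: $- \frac{3701423}{8505000} \approx -0.43521$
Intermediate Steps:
$X{\left(w,O \right)} = - \frac{21 w}{2 + O}$ ($X{\left(w,O \right)} = - 7 \frac{w + \left(w + w\right)}{O + 2} = - 7 \frac{w + 2 w}{2 + O} = - 7 \frac{3 w}{2 + O} = - \frac{21 w}{2 + O}$)
$l{\left(E \right)} = - \frac{21 E^{2}}{2}$ ($l{\left(E \right)} = 2 - \frac{21 E}{2 + 6} \left(E + E\right) = 2 - \frac{21 E}{8} \cdot 2 E = 2 \left(- \frac{21 E^{2}}{4}\right) = - \frac{21 E^{2}}{2}$)
$- \frac{737}{1250} + \frac{\left(-925 - 334\right) - 842}{l{\left(-36 \right)}} = - \frac{737}{1250} + \frac{\left(-925 - 334\right) - 842}{\left(- \frac{21}{2}\right) \left(-36\right)^{2}} = \left(-737\right) \frac{1}{1250} + \frac{-1259 - 842}{\left(- \frac{21}{2}\right) 1296} = - \frac{737}{1250} - \frac{2101}{-13608} = - \frac{737}{1250} - - \frac{2101}{13608} = - \frac{737}{1250} + \frac{2101}{13608} = - \frac{3701423}{8505000}$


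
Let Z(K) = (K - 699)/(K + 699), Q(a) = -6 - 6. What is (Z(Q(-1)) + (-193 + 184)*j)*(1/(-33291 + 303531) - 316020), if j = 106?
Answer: 6225836147091899/20628320 ≈ 3.0181e+8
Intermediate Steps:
Q(a) = -12
Z(K) = (-699 + K)/(699 + K)
(Z(Q(-1)) + (-193 + 184)*j)*(1/(-33291 + 303531) - 316020) = ((-699 - 12)/(699 - 12) + (-193 + 184)*106)*(1/(-33291 + 303531) - 316020) = (-711/687 - 9*106)*(1/270240 - 316020) = ((1/687)*(-711) - 954)*(1/270240 - 316020) = (-237/229 - 954)*(-85401244799/270240) = -218703/229*(-85401244799/270240) = 6225836147091899/20628320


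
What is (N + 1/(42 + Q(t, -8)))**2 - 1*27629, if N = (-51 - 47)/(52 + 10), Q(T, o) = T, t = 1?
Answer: -49089356405/1776889 ≈ -27627.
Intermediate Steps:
N = -49/31 (N = -98/62 = -98*1/62 = -49/31 ≈ -1.5806)
(N + 1/(42 + Q(t, -8)))**2 - 1*27629 = (-49/31 + 1/(42 + 1))**2 - 1*27629 = (-49/31 + 1/43)**2 - 27629 = (-2076/1333)**2 - 27629 = 4309776/1776889 - 27629 = -49089356405/1776889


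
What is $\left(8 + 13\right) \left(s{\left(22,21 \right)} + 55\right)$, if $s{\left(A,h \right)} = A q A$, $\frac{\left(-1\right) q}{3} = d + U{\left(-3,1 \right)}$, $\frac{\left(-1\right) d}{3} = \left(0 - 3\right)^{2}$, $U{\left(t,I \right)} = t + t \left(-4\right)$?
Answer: $550011$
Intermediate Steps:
$U{\left(t,I \right)} = - 3 t$ ($U{\left(t,I \right)} = t - 4 t = - 3 t$)
$d = -27$ ($d = - 3 \left(0 - 3\right)^{2} = - 3 \left(-3\right)^{2} = \left(-3\right) 9 = -27$)
$q = 54$ ($q = - 3 \left(-27 - -9\right) = - 3 \left(-27 + 9\right) = \left(-3\right) \left(-18\right) = 54$)
$s{\left(A,h \right)} = 54 A^{2}$ ($s{\left(A,h \right)} = A 54 A = 54 A A = 54 A^{2}$)
$\left(8 + 13\right) \left(s{\left(22,21 \right)} + 55\right) = \left(8 + 13\right) \left(54 \cdot 22^{2} + 55\right) = 21 \left(54 \cdot 484 + 55\right) = 21 \left(26136 + 55\right) = 21 \cdot 26191 = 550011$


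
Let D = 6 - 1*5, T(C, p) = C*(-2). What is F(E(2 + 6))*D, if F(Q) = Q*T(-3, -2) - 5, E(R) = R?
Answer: 43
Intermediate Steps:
T(C, p) = -2*C
D = 1 (D = 6 - 5 = 1)
F(Q) = -5 + 6*Q (F(Q) = Q*(-2*(-3)) - 5 = Q*6 - 5 = 6*Q - 5 = -5 + 6*Q)
F(E(2 + 6))*D = (-5 + 6*(2 + 6))*1 = (-5 + 6*8)*1 = (-5 + 48)*1 = 43*1 = 43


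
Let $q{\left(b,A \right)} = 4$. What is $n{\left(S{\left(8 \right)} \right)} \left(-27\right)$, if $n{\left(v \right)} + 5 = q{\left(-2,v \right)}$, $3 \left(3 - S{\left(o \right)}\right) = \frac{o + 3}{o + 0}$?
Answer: $27$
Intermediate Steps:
$S{\left(o \right)} = 3 - \frac{3 + o}{3 o}$ ($S{\left(o \right)} = 3 - \frac{\left(o + 3\right) \frac{1}{o + 0}}{3} = 3 - \frac{\left(3 + o\right) \frac{1}{o}}{3} = 3 - \frac{\frac{1}{o} \left(3 + o\right)}{3} = 3 - \frac{3 + o}{3 o}$)
$n{\left(v \right)} = -1$ ($n{\left(v \right)} = -5 + 4 = -1$)
$n{\left(S{\left(8 \right)} \right)} \left(-27\right) = \left(-1\right) \left(-27\right) = 27$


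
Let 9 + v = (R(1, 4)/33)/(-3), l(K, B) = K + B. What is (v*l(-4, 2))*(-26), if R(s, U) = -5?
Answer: -46072/99 ≈ -465.37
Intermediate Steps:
l(K, B) = B + K
v = -886/99 (v = -9 - 5/33/(-3) = -9 - 5*1/33*(-⅓) = -9 - 5/33*(-⅓) = -9 + 5/99 = -886/99 ≈ -8.9495)
(v*l(-4, 2))*(-26) = -886*(2 - 4)/99*(-26) = -886/99*(-2)*(-26) = (1772/99)*(-26) = -46072/99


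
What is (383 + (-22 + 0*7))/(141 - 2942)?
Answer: -361/2801 ≈ -0.12888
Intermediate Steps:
(383 + (-22 + 0*7))/(141 - 2942) = (383 + (-22 + 0))/(-2801) = (383 - 22)*(-1/2801) = 361*(-1/2801) = -361/2801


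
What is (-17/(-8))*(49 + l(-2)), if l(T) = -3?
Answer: 391/4 ≈ 97.750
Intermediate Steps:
(-17/(-8))*(49 + l(-2)) = (-17/(-8))*(49 - 3) = -17*(-⅛)*46 = (17/8)*46 = 391/4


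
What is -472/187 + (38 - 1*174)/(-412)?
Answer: -42258/19261 ≈ -2.1940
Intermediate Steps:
-472/187 + (38 - 1*174)/(-412) = -472*1/187 + (38 - 174)*(-1/412) = -472/187 - 136*(-1/412) = -472/187 + 34/103 = -42258/19261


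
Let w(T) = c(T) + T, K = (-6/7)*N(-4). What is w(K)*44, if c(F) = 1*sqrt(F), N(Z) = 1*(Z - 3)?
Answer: 264 + 44*sqrt(6) ≈ 371.78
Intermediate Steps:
N(Z) = -3 + Z (N(Z) = 1*(-3 + Z) = -3 + Z)
K = 6 (K = (-6/7)*(-3 - 4) = -6*1/7*(-7) = -6/7*(-7) = 6)
c(F) = sqrt(F)
w(T) = T + sqrt(T) (w(T) = sqrt(T) + T = T + sqrt(T))
w(K)*44 = (6 + sqrt(6))*44 = 264 + 44*sqrt(6)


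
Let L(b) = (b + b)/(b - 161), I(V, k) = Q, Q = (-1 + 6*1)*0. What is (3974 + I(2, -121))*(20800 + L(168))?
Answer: 82849952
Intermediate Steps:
Q = 0 (Q = (-1 + 6)*0 = 5*0 = 0)
I(V, k) = 0
L(b) = 2*b/(-161 + b) (L(b) = (2*b)/(-161 + b) = 2*b/(-161 + b))
(3974 + I(2, -121))*(20800 + L(168)) = (3974 + 0)*(20800 + 2*168/(-161 + 168)) = 3974*(20800 + 2*168/7) = 3974*(20800 + 2*168*(⅐)) = 3974*(20800 + 48) = 3974*20848 = 82849952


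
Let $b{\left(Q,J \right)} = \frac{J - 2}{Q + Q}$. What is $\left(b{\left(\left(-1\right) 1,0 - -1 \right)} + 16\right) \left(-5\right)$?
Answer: $- \frac{165}{2} \approx -82.5$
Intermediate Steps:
$b{\left(Q,J \right)} = \frac{-2 + J}{2 Q}$
$\left(b{\left(\left(-1\right) 1,0 - -1 \right)} + 16\right) \left(-5\right) = \left(\frac{-2 + \left(0 - -1\right)}{2 \left(\left(-1\right) 1\right)} + 16\right) \left(-5\right) = \left(\frac{-2 + \left(0 + 1\right)}{2 \left(-1\right)} + 16\right) \left(-5\right) = \left(\frac{1}{2} \left(-1\right) \left(-2 + 1\right) + 16\right) \left(-5\right) = \left(\frac{1}{2} \left(-1\right) \left(-1\right) + 16\right) \left(-5\right) = \left(\frac{1}{2} + 16\right) \left(-5\right) = \frac{33}{2} \left(-5\right) = - \frac{165}{2}$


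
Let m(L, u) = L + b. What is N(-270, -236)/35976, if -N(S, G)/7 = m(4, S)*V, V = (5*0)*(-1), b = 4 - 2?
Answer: 0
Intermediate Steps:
b = 2
m(L, u) = 2 + L (m(L, u) = L + 2 = 2 + L)
V = 0 (V = 0*(-1) = 0)
N(S, G) = 0 (N(S, G) = -7*(2 + 4)*0 = -42*0 = -7*0 = 0)
N(-270, -236)/35976 = 0/35976 = 0*(1/35976) = 0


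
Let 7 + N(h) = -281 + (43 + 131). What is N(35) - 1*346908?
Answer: -347022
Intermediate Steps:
N(h) = -114 (N(h) = -7 + (-281 + (43 + 131)) = -7 + (-281 + 174) = -7 - 107 = -114)
N(35) - 1*346908 = -114 - 1*346908 = -114 - 346908 = -347022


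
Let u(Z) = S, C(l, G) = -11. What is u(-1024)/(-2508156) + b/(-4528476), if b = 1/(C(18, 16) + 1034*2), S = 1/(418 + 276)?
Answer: -307103761/450399476067970968 ≈ -6.8185e-10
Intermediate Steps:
S = 1/694 ≈ 0.0014409
u(Z) = 1/694
b = 1/2057 (b = 1/(-11 + 1034*2) = 1/(-11 + 2068) = 1/2057 ≈ 0.00048614)
u(-1024)/(-2508156) + b/(-4528476) = (1/694)/(-2508156) + (1/2057)/(-4528476) = (1/694)*(-1/2508156) + (1/2057)*(-1/4528476) = -1/1740660264 - 1/9315075132 = -307103761/450399476067970968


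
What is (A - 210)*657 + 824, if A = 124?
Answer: -55678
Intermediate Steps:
(A - 210)*657 + 824 = (124 - 210)*657 + 824 = -86*657 + 824 = -56502 + 824 = -55678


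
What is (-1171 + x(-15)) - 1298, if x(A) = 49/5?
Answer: -12296/5 ≈ -2459.2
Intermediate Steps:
x(A) = 49/5 (x(A) = 49*(⅕) = 49/5)
(-1171 + x(-15)) - 1298 = (-1171 + 49/5) - 1298 = -5806/5 - 1298 = -12296/5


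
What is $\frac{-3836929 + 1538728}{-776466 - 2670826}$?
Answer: $\frac{2298201}{3447292} \approx 0.66667$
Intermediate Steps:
$\frac{-3836929 + 1538728}{-776466 - 2670826} = - \frac{2298201}{-3447292} = \left(-2298201\right) \left(- \frac{1}{3447292}\right) = \frac{2298201}{3447292}$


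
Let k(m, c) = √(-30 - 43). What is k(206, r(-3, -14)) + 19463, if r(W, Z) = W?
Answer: 19463 + I*√73 ≈ 19463.0 + 8.544*I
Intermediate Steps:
k(m, c) = I*√73 (k(m, c) = √(-73) = I*√73)
k(206, r(-3, -14)) + 19463 = I*√73 + 19463 = 19463 + I*√73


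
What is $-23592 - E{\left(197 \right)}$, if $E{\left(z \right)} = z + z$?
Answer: $-23986$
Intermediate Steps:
$E{\left(z \right)} = 2 z$
$-23592 - E{\left(197 \right)} = -23592 - 2 \cdot 197 = -23592 - 394 = -23986$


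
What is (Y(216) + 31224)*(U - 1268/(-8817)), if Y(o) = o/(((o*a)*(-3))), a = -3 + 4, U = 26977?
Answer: 22280347728067/26451 ≈ 8.4232e+8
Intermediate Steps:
a = 1
Y(o) = -⅓ (Y(o) = o/(((o*1)*(-3))) = o/((o*(-3))) = o/((-3*o)) = o*(-1/(3*o)) = -⅓)
(Y(216) + 31224)*(U - 1268/(-8817)) = (-⅓ + 31224)*(26977 - 1268/(-8817)) = 93671*(26977 - 1268*(-1/8817))/3 = 93671*(26977 + 1268/8817)/3 = (93671/3)*(237857477/8817) = 22280347728067/26451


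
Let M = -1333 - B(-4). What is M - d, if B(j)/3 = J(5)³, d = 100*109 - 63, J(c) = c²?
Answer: -59045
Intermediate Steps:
d = 10837 (d = 10900 - 63 = 10837)
B(j) = 46875 (B(j) = 3*(5²)³ = 3*25³ = 3*15625 = 46875)
M = -48208 (M = -1333 - 1*46875 = -1333 - 46875 = -48208)
M - d = -48208 - 1*10837 = -48208 - 10837 = -59045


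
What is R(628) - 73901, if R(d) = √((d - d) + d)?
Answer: -73901 + 2*√157 ≈ -73876.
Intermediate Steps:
R(d) = √d (R(d) = √(0 + d) = √d)
R(628) - 73901 = √628 - 73901 = 2*√157 - 73901 = -73901 + 2*√157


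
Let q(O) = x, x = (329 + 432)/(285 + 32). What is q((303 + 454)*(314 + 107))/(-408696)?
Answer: -761/129556632 ≈ -5.8739e-6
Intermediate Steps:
x = 761/317 ≈ 2.4006
q(O) = 761/317
q((303 + 454)*(314 + 107))/(-408696) = (761/317)/(-408696) = (761/317)*(-1/408696) = -761/129556632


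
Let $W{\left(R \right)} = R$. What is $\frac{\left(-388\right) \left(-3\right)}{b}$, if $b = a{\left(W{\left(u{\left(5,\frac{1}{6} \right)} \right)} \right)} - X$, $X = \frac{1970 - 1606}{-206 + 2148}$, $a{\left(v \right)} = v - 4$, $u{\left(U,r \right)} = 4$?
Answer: $- \frac{565122}{91} \approx -6210.1$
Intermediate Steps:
$a{\left(v \right)} = -4 + v$ ($a{\left(v \right)} = v - 4 = -4 + v$)
$X = \frac{182}{971}$ ($X = \frac{364}{1942} = 364 \cdot \frac{1}{1942} = \frac{182}{971} \approx 0.18744$)
$b = - \frac{182}{971}$ ($b = \left(-4 + 4\right) - \frac{182}{971} = 0 - \frac{182}{971} = - \frac{182}{971} \approx -0.18744$)
$\frac{\left(-388\right) \left(-3\right)}{b} = \frac{\left(-388\right) \left(-3\right)}{- \frac{182}{971}} = 1164 \left(- \frac{971}{182}\right) = - \frac{565122}{91}$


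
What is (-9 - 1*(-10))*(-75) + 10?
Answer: -65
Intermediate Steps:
(-9 - 1*(-10))*(-75) + 10 = (-9 + 10)*(-75) + 10 = 1*(-75) + 10 = -75 + 10 = -65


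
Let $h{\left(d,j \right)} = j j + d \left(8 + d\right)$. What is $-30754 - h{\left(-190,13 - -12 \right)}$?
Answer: $-65959$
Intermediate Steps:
$h{\left(d,j \right)} = j^{2} + d \left(8 + d\right)$
$-30754 - h{\left(-190,13 - -12 \right)} = -30754 - \left(\left(-190\right)^{2} + \left(13 - -12\right)^{2} + 8 \left(-190\right)\right) = -30754 - \left(36100 + \left(13 + 12\right)^{2} - 1520\right) = -30754 - \left(36100 + 25^{2} - 1520\right) = -30754 - \left(36100 + 625 - 1520\right) = -30754 - 35205 = -65959$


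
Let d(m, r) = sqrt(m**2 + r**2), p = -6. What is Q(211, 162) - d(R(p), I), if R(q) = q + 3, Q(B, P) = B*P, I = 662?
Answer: 34182 - sqrt(438253) ≈ 33520.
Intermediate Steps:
R(q) = 3 + q
Q(211, 162) - d(R(p), I) = 211*162 - sqrt((3 - 6)**2 + 662**2) = 34182 - sqrt((-3)**2 + 438244) = 34182 - sqrt(9 + 438244) = 34182 - sqrt(438253)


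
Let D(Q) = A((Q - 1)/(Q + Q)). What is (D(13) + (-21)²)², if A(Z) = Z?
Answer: 32936121/169 ≈ 1.9489e+5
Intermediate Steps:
D(Q) = (-1 + Q)/(2*Q) (D(Q) = (Q - 1)/(Q + Q) = (-1 + Q)/((2*Q)) = (-1 + Q)*(1/(2*Q)) = (-1 + Q)/(2*Q))
(D(13) + (-21)²)² = ((½)*(-1 + 13)/13 + (-21)²)² = ((½)*(1/13)*12 + 441)² = (6/13 + 441)² = (5739/13)² = 32936121/169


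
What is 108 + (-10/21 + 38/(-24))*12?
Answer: 583/7 ≈ 83.286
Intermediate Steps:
108 + (-10/21 + 38/(-24))*12 = 108 + (-10*1/21 + 38*(-1/24))*12 = 108 + (-10/21 - 19/12)*12 = 108 - 173/84*12 = 108 - 173/7 = 583/7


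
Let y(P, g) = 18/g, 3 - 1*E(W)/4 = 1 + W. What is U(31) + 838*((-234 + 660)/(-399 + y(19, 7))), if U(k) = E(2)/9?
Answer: -832972/925 ≈ -900.51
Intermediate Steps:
E(W) = 8 - 4*W (E(W) = 12 - 4*(1 + W) = 12 + (-4 - 4*W) = 8 - 4*W)
U(k) = 0 (U(k) = (8 - 4*2)/9 = (8 - 8)*(⅑) = 0*(⅑) = 0)
U(31) + 838*((-234 + 660)/(-399 + y(19, 7))) = 0 + 838*((-234 + 660)/(-399 + 18/7)) = 0 + 838*(426/(-399 + 18*(⅐))) = 0 + 838*(426/(-399 + 18/7)) = 0 + 838*(426/(-2775/7)) = 0 + 838*(426*(-7/2775)) = 0 + 838*(-994/925) = 0 - 832972/925 = -832972/925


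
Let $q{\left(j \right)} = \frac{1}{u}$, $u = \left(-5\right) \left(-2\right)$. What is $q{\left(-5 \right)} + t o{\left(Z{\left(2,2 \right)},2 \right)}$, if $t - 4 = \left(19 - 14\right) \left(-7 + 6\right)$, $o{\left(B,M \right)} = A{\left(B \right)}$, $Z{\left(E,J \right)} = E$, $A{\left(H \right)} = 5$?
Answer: $- \frac{49}{10} \approx -4.9$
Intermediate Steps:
$u = 10$
$o{\left(B,M \right)} = 5$
$t = -1$ ($t = 4 + \left(19 - 14\right) \left(-7 + 6\right) = 4 + 5 \left(-1\right) = 4 - 5 = -1$)
$q{\left(j \right)} = \frac{1}{10}$
$q{\left(-5 \right)} + t o{\left(Z{\left(2,2 \right)},2 \right)} = \frac{1}{10} - 5 = - \frac{49}{10}$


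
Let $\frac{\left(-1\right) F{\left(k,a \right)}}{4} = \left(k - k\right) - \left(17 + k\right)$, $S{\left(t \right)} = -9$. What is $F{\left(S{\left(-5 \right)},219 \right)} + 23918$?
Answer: $23950$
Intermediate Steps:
$F{\left(k,a \right)} = 68 + 4 k$ ($F{\left(k,a \right)} = - 4 \left(\left(k - k\right) - \left(17 + k\right)\right) = - 4 \left(0 - \left(17 + k\right)\right) = - 4 \left(-17 - k\right) = 68 + 4 k$)
$F{\left(S{\left(-5 \right)},219 \right)} + 23918 = \left(68 + 4 \left(-9\right)\right) + 23918 = \left(68 - 36\right) + 23918 = 32 + 23918 = 23950$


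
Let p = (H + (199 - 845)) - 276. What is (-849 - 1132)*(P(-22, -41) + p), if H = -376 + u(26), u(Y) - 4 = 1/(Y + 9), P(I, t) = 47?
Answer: 12351252/5 ≈ 2.4703e+6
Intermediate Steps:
u(Y) = 4 + 1/(9 + Y) (u(Y) = 4 + 1/(Y + 9) = 4 + 1/(9 + Y))
H = -13019/35 (H = -376 + (37 + 4*26)/(9 + 26) = -376 + (37 + 104)/35 = -376 + (1/35)*141 = -376 + 141/35 = -13019/35 ≈ -371.97)
p = -45289/35 (p = (-13019/35 + (199 - 845)) - 276 = (-13019/35 - 646) - 276 = -35629/35 - 276 = -45289/35 ≈ -1294.0)
(-849 - 1132)*(P(-22, -41) + p) = (-849 - 1132)*(47 - 45289/35) = -1981*(-43644/35) = 12351252/5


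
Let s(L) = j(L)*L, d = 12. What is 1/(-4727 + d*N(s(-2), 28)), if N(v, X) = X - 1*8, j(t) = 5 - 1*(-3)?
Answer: -1/4487 ≈ -0.00022287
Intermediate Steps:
j(t) = 8 (j(t) = 5 + 3 = 8)
s(L) = 8*L
N(v, X) = -8 + X (N(v, X) = X - 8 = -8 + X)
1/(-4727 + d*N(s(-2), 28)) = 1/(-4727 + 12*(-8 + 28)) = 1/(-4727 + 12*20) = 1/(-4727 + 240) = 1/(-4487) = -1/4487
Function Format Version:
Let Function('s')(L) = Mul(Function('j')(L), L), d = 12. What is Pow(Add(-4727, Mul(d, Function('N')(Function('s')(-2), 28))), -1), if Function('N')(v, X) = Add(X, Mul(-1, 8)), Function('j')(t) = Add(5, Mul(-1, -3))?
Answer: Rational(-1, 4487) ≈ -0.00022287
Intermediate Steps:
Function('j')(t) = 8 (Function('j')(t) = Add(5, 3) = 8)
Function('s')(L) = Mul(8, L)
Function('N')(v, X) = Add(-8, X) (Function('N')(v, X) = Add(X, -8) = Add(-8, X))
Pow(Add(-4727, Mul(d, Function('N')(Function('s')(-2), 28))), -1) = Pow(Add(-4727, Mul(12, Add(-8, 28))), -1) = Pow(Add(-4727, Mul(12, 20)), -1) = Pow(Add(-4727, 240), -1) = Pow(-4487, -1) = Rational(-1, 4487)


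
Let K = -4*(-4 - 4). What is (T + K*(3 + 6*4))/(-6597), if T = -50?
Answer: -814/6597 ≈ -0.12339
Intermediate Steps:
K = 32 (K = -4*(-8) = 32)
(T + K*(3 + 6*4))/(-6597) = (-50 + 32*(3 + 6*4))/(-6597) = (-50 + 32*(3 + 24))*(-1/6597) = (-50 + 32*27)*(-1/6597) = (-50 + 864)*(-1/6597) = 814*(-1/6597) = -814/6597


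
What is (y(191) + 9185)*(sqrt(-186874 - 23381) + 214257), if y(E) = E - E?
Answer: 1967950545 + 9185*I*sqrt(210255) ≈ 1.9679e+9 + 4.2116e+6*I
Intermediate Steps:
y(E) = 0
(y(191) + 9185)*(sqrt(-186874 - 23381) + 214257) = (0 + 9185)*(sqrt(-186874 - 23381) + 214257) = 9185*(sqrt(-210255) + 214257) = 9185*(I*sqrt(210255) + 214257) = 9185*(214257 + I*sqrt(210255)) = 1967950545 + 9185*I*sqrt(210255)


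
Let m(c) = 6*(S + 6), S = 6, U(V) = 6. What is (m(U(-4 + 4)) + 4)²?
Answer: 5776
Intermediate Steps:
m(c) = 72 (m(c) = 6*(6 + 6) = 6*12 = 72)
(m(U(-4 + 4)) + 4)² = (72 + 4)² = 76² = 5776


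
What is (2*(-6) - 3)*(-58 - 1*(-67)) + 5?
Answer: -130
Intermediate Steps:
(2*(-6) - 3)*(-58 - 1*(-67)) + 5 = (-12 - 3)*(-58 + 67) + 5 = -15*9 + 5 = -135 + 5 = -130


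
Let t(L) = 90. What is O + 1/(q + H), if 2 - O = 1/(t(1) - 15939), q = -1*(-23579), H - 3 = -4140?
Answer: 616307807/308136258 ≈ 2.0001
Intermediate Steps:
H = -4137 (H = 3 - 4140 = -4137)
q = 23579
O = 31699/15849 (O = 2 - 1/(90 - 15939) = 2 - 1/(-15849) = 2 - 1*(-1/15849) = 2 + 1/15849 = 31699/15849 ≈ 2.0001)
O + 1/(q + H) = 31699/15849 + 1/(23579 - 4137) = 31699/15849 + 1/19442 = 616307807/308136258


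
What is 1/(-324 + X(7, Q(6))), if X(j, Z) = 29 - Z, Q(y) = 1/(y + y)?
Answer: -12/3541 ≈ -0.0033889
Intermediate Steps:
Q(y) = 1/(2*y)
1/(-324 + X(7, Q(6))) = 1/(-324 + (29 - 1/(2*6))) = 1/(-324 + (29 - 1*1/12)) = 1/(-324 + (29 - 1/12)) = 1/(-324 + 347/12) = 1/(-3541/12) = -12/3541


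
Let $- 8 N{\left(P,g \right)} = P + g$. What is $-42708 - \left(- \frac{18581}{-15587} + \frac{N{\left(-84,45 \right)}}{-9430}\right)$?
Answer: $- \frac{50221024264987}{1175883280} \approx -42709.0$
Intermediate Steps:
$N{\left(P,g \right)} = - \frac{P}{8} - \frac{g}{8}$ ($N{\left(P,g \right)} = - \frac{P + g}{8} = - \frac{P}{8} - \frac{g}{8}$)
$-42708 - \left(- \frac{18581}{-15587} + \frac{N{\left(-84,45 \right)}}{-9430}\right) = -42708 - \left(- \frac{18581}{-15587} + \frac{\left(- \frac{1}{8}\right) \left(-84\right) - \frac{45}{8}}{-9430}\right) = -42708 - \left(\left(-18581\right) \left(- \frac{1}{15587}\right) + \left(\frac{21}{2} - \frac{45}{8}\right) \left(- \frac{1}{9430}\right)\right) = -42708 - \left(\frac{18581}{15587} + \frac{39}{8} \left(- \frac{1}{9430}\right)\right) = -42708 - \left(\frac{18581}{15587} - \frac{39}{75440}\right) = -42708 - \frac{1401142747}{1175883280} = - \frac{50221024264987}{1175883280}$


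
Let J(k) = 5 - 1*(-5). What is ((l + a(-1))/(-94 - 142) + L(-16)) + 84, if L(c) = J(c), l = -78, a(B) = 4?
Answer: 11129/118 ≈ 94.314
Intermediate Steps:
J(k) = 10 (J(k) = 5 + 5 = 10)
L(c) = 10
((l + a(-1))/(-94 - 142) + L(-16)) + 84 = ((-78 + 4)/(-94 - 142) + 10) + 84 = (-74/(-236) + 10) + 84 = (-74*(-1/236) + 10) + 84 = (37/118 + 10) + 84 = 1217/118 + 84 = 11129/118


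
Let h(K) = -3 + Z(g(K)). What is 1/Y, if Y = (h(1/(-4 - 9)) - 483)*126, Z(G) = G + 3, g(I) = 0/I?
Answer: -1/60858 ≈ -1.6432e-5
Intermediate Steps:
g(I) = 0
Z(G) = 3 + G
h(K) = 0 (h(K) = -3 + (3 + 0) = -3 + 3 = 0)
Y = -60858 (Y = (0 - 483)*126 = -483*126 = -60858)
1/Y = 1/(-60858) = -1/60858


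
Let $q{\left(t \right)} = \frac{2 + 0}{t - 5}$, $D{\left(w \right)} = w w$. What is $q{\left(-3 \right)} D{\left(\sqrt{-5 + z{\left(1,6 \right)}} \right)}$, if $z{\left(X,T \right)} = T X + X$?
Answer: $- \frac{1}{2} \approx -0.5$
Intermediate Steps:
$z{\left(X,T \right)} = X + T X$
$D{\left(w \right)} = w^{2}$
$q{\left(t \right)} = \frac{2}{-5 + t}$
$q{\left(-3 \right)} D{\left(\sqrt{-5 + z{\left(1,6 \right)}} \right)} = \frac{2}{-5 - 3} \left(\sqrt{-5 + 1 \left(1 + 6\right)}\right)^{2} = \frac{2}{-8} \left(\sqrt{-5 + 1 \cdot 7}\right)^{2} = 2 \left(- \frac{1}{8}\right) \left(\sqrt{-5 + 7}\right)^{2} = - \frac{\left(\sqrt{2}\right)^{2}}{4} = \left(- \frac{1}{4}\right) 2 = - \frac{1}{2}$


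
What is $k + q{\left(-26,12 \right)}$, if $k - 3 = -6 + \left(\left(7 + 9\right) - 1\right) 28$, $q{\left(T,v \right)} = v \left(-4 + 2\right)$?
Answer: $393$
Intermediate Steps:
$q{\left(T,v \right)} = - 2 v$ ($q{\left(T,v \right)} = v \left(-2\right) = - 2 v$)
$k = 417$ ($k = 3 - \left(6 - \left(\left(7 + 9\right) - 1\right) 28\right) = 3 - \left(6 - \left(16 - 1\right) 28\right) = 3 + \left(-6 + 15 \cdot 28\right) = 3 + \left(-6 + 420\right) = 3 + 414 = 417$)
$k + q{\left(-26,12 \right)} = 417 - 24 = 393$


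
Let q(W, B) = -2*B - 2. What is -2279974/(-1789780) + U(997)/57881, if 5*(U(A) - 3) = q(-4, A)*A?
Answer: -290182095519/51797128090 ≈ -5.6023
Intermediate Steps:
q(W, B) = -2 - 2*B
U(A) = 3 + A*(-2 - 2*A)/5 (U(A) = 3 + ((-2 - 2*A)*A)/5 = 3 + (A*(-2 - 2*A))/5 = 3 + A*(-2 - 2*A)/5)
-2279974/(-1789780) + U(997)/57881 = -2279974/(-1789780) + (3 - ⅖*997*(1 + 997))/57881 = -2279974*(-1/1789780) + (3 - ⅖*997*998)*(1/57881) = 1139987/894890 + (3 - 1990012/5)*(1/57881) = 1139987/894890 - 1989997/5*1/57881 = 1139987/894890 - 1989997/289405 = -290182095519/51797128090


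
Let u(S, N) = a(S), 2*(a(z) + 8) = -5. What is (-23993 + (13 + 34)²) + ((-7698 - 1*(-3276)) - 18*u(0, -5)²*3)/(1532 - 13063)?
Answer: -502361857/23062 ≈ -21783.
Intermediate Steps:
a(z) = -21/2 (a(z) = -8 + (½)*(-5) = -8 - 5/2 = -21/2)
u(S, N) = -21/2
(-23993 + (13 + 34)²) + ((-7698 - 1*(-3276)) - 18*u(0, -5)²*3)/(1532 - 13063) = (-23993 + (13 + 34)²) + ((-7698 - 1*(-3276)) - 18*(-21/2)²*3)/(1532 - 13063) = (-23993 + 47²) + ((-7698 + 3276) - 18*441/4*3)/(-11531) = (-23993 + 2209) + (-4422 - 3969/2*3)*(-1/11531) = -21784 + (-4422 - 11907/2)*(-1/11531) = -21784 - 20751/2*(-1/11531) = -21784 + 20751/23062 = -502361857/23062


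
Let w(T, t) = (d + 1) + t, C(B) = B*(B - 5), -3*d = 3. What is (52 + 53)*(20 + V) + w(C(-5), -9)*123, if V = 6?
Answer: 1623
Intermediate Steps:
d = -1 (d = -1/3*3 = -1)
C(B) = B*(-5 + B)
w(T, t) = t (w(T, t) = (-1 + 1) + t = 0 + t = t)
(52 + 53)*(20 + V) + w(C(-5), -9)*123 = (52 + 53)*(20 + 6) - 9*123 = 105*26 - 1107 = 2730 - 1107 = 1623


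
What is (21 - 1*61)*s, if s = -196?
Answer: 7840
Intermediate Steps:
(21 - 1*61)*s = (21 - 1*61)*(-196) = (21 - 61)*(-196) = -40*(-196) = 7840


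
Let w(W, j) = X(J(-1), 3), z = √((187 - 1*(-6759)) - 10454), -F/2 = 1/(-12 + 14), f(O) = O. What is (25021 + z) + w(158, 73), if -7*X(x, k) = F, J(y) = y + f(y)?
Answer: 175148/7 + 2*I*√877 ≈ 25021.0 + 59.228*I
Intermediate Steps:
J(y) = 2*y (J(y) = y + y = 2*y)
F = -1 (F = -2/(-12 + 14) = -2/2 = -2*½ = -1)
X(x, k) = ⅐ (X(x, k) = -⅐*(-1) = ⅐)
z = 2*I*√877 (z = √((187 + 6759) - 10454) = √(6946 - 10454) = √(-3508) = 2*I*√877 ≈ 59.228*I)
w(W, j) = ⅐
(25021 + z) + w(158, 73) = (25021 + 2*I*√877) + ⅐ = 175148/7 + 2*I*√877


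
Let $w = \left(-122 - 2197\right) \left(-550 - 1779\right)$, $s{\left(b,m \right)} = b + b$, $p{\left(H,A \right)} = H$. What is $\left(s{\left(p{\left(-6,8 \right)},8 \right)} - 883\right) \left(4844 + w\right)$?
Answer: $-4838186525$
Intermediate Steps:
$s{\left(b,m \right)} = 2 b$
$w = 5400951$ ($w = \left(-2319\right) \left(-2329\right) = 5400951$)
$\left(s{\left(p{\left(-6,8 \right)},8 \right)} - 883\right) \left(4844 + w\right) = \left(2 \left(-6\right) - 883\right) \left(4844 + 5400951\right) = \left(-12 - 883\right) 5405795 = \left(-895\right) 5405795 = -4838186525$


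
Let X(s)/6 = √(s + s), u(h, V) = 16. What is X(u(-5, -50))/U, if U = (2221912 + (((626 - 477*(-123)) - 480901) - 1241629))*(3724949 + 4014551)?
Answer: 6*√2/1080974030125 ≈ 7.8497e-12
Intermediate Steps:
U = 4323896120500 (U = (2221912 + (((626 + 58671) - 480901) - 1241629))*7739500 = (2221912 + ((59297 - 480901) - 1241629))*7739500 = (2221912 + (-421604 - 1241629))*7739500 = (2221912 - 1663233)*7739500 = 558679*7739500 = 4323896120500)
X(s) = 6*√2*√s (X(s) = 6*√(s + s) = 6*√(2*s) = 6*(√2*√s) = 6*√2*√s)
X(u(-5, -50))/U = (6*√2*√16)/4323896120500 = (6*√2*4)*(1/4323896120500) = (24*√2)*(1/4323896120500) = 6*√2/1080974030125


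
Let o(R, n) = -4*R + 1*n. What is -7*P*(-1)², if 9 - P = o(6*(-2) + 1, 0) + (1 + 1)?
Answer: 259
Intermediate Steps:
o(R, n) = n - 4*R (o(R, n) = -4*R + n = n - 4*R)
P = -37 (P = 9 - ((0 - 4*(6*(-2) + 1)) + (1 + 1)) = 9 - ((0 - 4*(-12 + 1)) + 2) = 9 - ((0 - 4*(-11)) + 2) = 9 - ((0 + 44) + 2) = 9 - (44 + 2) = 9 - 1*46 = 9 - 46 = -37)
-7*P*(-1)² = -7*(-37)*(-1)² = 259*1 = 259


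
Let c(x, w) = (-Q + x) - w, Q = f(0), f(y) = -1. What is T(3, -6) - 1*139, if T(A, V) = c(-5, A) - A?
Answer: -149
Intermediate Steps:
Q = -1
c(x, w) = 1 + x - w (c(x, w) = (-1*(-1) + x) - w = (1 + x) - w = 1 + x - w)
T(A, V) = -4 - 2*A (T(A, V) = (1 - 5 - A) - A = (-4 - A) - A = -4 - 2*A)
T(3, -6) - 1*139 = (-4 - 2*3) - 1*139 = (-4 - 6) - 139 = -10 - 139 = -149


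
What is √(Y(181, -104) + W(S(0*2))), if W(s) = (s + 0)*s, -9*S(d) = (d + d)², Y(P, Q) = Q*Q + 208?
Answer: 4*√689 ≈ 105.00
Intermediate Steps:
Y(P, Q) = 208 + Q² (Y(P, Q) = Q² + 208 = 208 + Q²)
S(d) = -4*d²/9 (S(d) = -(d + d)²/9 = -4*d²/9)
W(s) = s² (W(s) = s*s = s²)
√(Y(181, -104) + W(S(0*2))) = √((208 + (-104)²) + (-4*(0*2)²/9)²) = √((208 + 10816) + (-4/9*0²)²) = √(11024 + (-4/9*0)²) = √(11024 + 0²) = √(11024 + 0) = √11024 = 4*√689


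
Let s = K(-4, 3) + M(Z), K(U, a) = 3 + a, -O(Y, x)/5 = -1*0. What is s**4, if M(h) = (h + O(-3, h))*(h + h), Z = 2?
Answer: 38416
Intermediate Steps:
O(Y, x) = 0 (O(Y, x) = -(-5)*0 = -5*0 = 0)
M(h) = 2*h**2 (M(h) = (h + 0)*(h + h) = h*(2*h) = 2*h**2)
s = 14 (s = (3 + 3) + 2*2**2 = 6 + 2*4 = 6 + 8 = 14)
s**4 = 14**4 = 38416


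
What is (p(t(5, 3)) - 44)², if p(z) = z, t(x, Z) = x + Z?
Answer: 1296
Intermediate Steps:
t(x, Z) = Z + x
(p(t(5, 3)) - 44)² = ((3 + 5) - 44)² = (8 - 44)² = (-36)² = 1296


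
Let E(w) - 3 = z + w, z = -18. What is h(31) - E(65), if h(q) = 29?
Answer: -21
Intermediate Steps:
E(w) = -15 + w (E(w) = 3 + (-18 + w) = -15 + w)
h(31) - E(65) = 29 - (-15 + 65) = 29 - 1*50 = 29 - 50 = -21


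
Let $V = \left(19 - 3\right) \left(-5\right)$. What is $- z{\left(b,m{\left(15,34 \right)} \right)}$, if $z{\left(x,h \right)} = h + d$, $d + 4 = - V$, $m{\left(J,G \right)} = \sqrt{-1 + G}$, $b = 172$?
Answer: $-76 - \sqrt{33} \approx -81.745$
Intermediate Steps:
$V = -80$ ($V = 16 \left(-5\right) = -80$)
$d = 76$ ($d = -4 - -80 = -4 + 80 = 76$)
$z{\left(x,h \right)} = 76 + h$ ($z{\left(x,h \right)} = h + 76 = 76 + h$)
$- z{\left(b,m{\left(15,34 \right)} \right)} = - (76 + \sqrt{-1 + 34}) = - (76 + \sqrt{33}) = -76 - \sqrt{33}$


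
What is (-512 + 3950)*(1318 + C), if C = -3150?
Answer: -6298416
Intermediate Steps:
(-512 + 3950)*(1318 + C) = (-512 + 3950)*(1318 - 3150) = 3438*(-1832) = -6298416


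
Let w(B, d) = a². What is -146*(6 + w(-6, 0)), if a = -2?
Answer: -1460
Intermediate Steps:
w(B, d) = 4 (w(B, d) = (-2)² = 4)
-146*(6 + w(-6, 0)) = -146*(6 + 4) = -146*10 = -1460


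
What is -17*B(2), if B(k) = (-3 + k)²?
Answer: -17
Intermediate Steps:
-17*B(2) = -17*(-3 + 2)² = -17*(-1)² = -17*1 = -17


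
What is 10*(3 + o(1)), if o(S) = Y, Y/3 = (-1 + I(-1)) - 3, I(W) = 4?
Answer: 30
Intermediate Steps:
Y = 0 (Y = 3*((-1 + 4) - 3) = 3*(3 - 3) = 3*0 = 0)
o(S) = 0
10*(3 + o(1)) = 10*(3 + 0) = 10*3 = 30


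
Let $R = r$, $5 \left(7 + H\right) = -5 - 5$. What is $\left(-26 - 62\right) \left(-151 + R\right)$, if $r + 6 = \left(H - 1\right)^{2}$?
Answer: $5016$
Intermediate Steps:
$H = -9$ ($H = -7 + \frac{-5 - 5}{5} = -7 + \frac{1}{5} \left(-10\right) = -7 - 2 = -9$)
$r = 94$ ($r = -6 + \left(-9 - 1\right)^{2} = -6 + \left(-10\right)^{2} = -6 + 100 = 94$)
$R = 94$
$\left(-26 - 62\right) \left(-151 + R\right) = \left(-26 - 62\right) \left(-151 + 94\right) = \left(-26 - 62\right) \left(-57\right) = \left(-88\right) \left(-57\right) = 5016$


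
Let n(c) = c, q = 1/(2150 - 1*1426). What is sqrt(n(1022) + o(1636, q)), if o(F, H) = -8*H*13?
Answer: 2*sqrt(8369259)/181 ≈ 31.966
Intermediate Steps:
q = 1/724 (q = 1/(2150 - 1426) = 1/724 ≈ 0.0013812)
o(F, H) = -104*H
sqrt(n(1022) + o(1636, q)) = sqrt(1022 - 104*1/724) = sqrt(1022 - 26/181) = sqrt(184956/181) = 2*sqrt(8369259)/181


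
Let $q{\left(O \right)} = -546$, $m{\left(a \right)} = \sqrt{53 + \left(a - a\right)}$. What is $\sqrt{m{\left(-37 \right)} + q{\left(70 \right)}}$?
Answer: $\sqrt{-546 + \sqrt{53}} \approx 23.21 i$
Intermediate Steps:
$m{\left(a \right)} = \sqrt{53}$ ($m{\left(a \right)} = \sqrt{53 + 0} = \sqrt{53}$)
$\sqrt{m{\left(-37 \right)} + q{\left(70 \right)}} = \sqrt{\sqrt{53} - 546} = \sqrt{-546 + \sqrt{53}}$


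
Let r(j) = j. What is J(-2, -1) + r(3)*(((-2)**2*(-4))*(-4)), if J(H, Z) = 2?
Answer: 194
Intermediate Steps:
J(-2, -1) + r(3)*(((-2)**2*(-4))*(-4)) = 2 + 3*(((-2)**2*(-4))*(-4)) = 2 + 3*((4*(-4))*(-4)) = 2 + 3*(-16*(-4)) = 2 + 3*64 = 2 + 192 = 194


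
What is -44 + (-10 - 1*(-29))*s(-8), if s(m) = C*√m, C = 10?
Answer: -44 + 380*I*√2 ≈ -44.0 + 537.4*I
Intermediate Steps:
s(m) = 10*√m
-44 + (-10 - 1*(-29))*s(-8) = -44 + (-10 - 1*(-29))*(10*√(-8)) = -44 + (-10 + 29)*(10*(2*I*√2)) = -44 + 19*(20*I*√2) = -44 + 380*I*√2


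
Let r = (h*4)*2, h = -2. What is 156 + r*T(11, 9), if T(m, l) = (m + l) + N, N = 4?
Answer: -228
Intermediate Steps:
r = -16 (r = -2*4*2 = -8*2 = -16)
T(m, l) = 4 + l + m (T(m, l) = (m + l) + 4 = (l + m) + 4 = 4 + l + m)
156 + r*T(11, 9) = 156 - 16*(4 + 9 + 11) = 156 - 16*24 = 156 - 384 = -228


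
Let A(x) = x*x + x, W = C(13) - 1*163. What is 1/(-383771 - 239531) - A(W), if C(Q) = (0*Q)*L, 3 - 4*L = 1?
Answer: -16458912613/623302 ≈ -26406.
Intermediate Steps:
L = ½ (L = ¾ - ¼*1 = ¾ - ¼ = ½ ≈ 0.50000)
C(Q) = 0 (C(Q) = (0*Q)*(½) = 0*(½) = 0)
W = -163 (W = 0 - 1*163 = 0 - 163 = -163)
A(x) = x + x² (A(x) = x² + x = x + x²)
1/(-383771 - 239531) - A(W) = 1/(-383771 - 239531) - (-163)*(1 - 163) = 1/(-623302) - (-163)*(-162) = -1/623302 - 1*26406 = -1/623302 - 26406 = -16458912613/623302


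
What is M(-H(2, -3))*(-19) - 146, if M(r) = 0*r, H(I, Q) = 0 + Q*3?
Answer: -146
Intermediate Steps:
H(I, Q) = 3*Q (H(I, Q) = 0 + 3*Q = 3*Q)
M(r) = 0
M(-H(2, -3))*(-19) - 146 = 0*(-19) - 146 = 0 - 146 = -146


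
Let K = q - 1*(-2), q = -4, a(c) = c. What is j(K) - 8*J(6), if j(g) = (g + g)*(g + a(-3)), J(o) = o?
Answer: -28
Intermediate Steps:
K = -2 (K = -4 - 1*(-2) = -4 + 2 = -2)
j(g) = 2*g*(-3 + g) (j(g) = (g + g)*(g - 3) = (2*g)*(-3 + g) = 2*g*(-3 + g))
j(K) - 8*J(6) = 2*(-2)*(-3 - 2) - 8*6 = 2*(-2)*(-5) - 48 = 20 - 48 = -28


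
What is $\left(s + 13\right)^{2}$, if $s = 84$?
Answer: $9409$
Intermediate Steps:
$\left(s + 13\right)^{2} = \left(84 + 13\right)^{2} = 97^{2} = 9409$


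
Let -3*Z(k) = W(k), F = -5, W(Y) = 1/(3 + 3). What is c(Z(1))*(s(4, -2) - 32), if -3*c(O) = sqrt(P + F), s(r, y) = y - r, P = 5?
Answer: 0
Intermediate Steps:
W(Y) = 1/6
Z(k) = -1/18 (Z(k) = -1/3*1/6 = -1/18)
c(O) = 0 (c(O) = -sqrt(5 - 5)/3 = -sqrt(0)/3 = -1/3*0 = 0)
c(Z(1))*(s(4, -2) - 32) = 0*((-2 - 1*4) - 32) = 0*((-2 - 4) - 32) = 0*(-6 - 32) = 0*(-38) = 0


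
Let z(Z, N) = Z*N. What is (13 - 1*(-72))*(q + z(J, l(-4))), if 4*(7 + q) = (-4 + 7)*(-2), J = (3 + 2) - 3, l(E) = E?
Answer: -2805/2 ≈ -1402.5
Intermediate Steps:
J = 2 (J = 5 - 3 = 2)
q = -17/2 (q = -7 + ((-4 + 7)*(-2))/4 = -7 + (3*(-2))/4 = -7 + (¼)*(-6) = -7 - 3/2 = -17/2 ≈ -8.5000)
z(Z, N) = N*Z
(13 - 1*(-72))*(q + z(J, l(-4))) = (13 - 1*(-72))*(-17/2 - 4*2) = (13 + 72)*(-17/2 - 8) = 85*(-33/2) = -2805/2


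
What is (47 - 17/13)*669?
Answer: 397386/13 ≈ 30568.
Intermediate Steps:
(47 - 17/13)*669 = (594/13)*669 = 397386/13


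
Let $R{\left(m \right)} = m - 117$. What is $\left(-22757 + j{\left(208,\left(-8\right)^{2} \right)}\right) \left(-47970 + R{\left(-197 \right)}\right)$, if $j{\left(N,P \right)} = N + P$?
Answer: $1085665740$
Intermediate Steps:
$R{\left(m \right)} = -117 + m$
$\left(-22757 + j{\left(208,\left(-8\right)^{2} \right)}\right) \left(-47970 + R{\left(-197 \right)}\right) = \left(-22757 + \left(208 + \left(-8\right)^{2}\right)\right) \left(-47970 - 314\right) = \left(-22757 + \left(208 + 64\right)\right) \left(-47970 - 314\right) = \left(-22757 + 272\right) \left(-48284\right) = \left(-22485\right) \left(-48284\right) = 1085665740$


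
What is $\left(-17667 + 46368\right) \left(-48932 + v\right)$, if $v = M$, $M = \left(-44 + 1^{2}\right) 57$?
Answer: $-1474743483$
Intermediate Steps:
$M = -2451$ ($M = \left(-44 + 1\right) 57 = \left(-43\right) 57 = -2451$)
$v = -2451$
$\left(-17667 + 46368\right) \left(-48932 + v\right) = \left(-17667 + 46368\right) \left(-48932 - 2451\right) = 28701 \left(-51383\right) = -1474743483$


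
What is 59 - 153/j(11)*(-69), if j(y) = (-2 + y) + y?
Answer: 11737/20 ≈ 586.85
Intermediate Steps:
j(y) = -2 + 2*y
59 - 153/j(11)*(-69) = 59 - 153/(-2 + 2*11)*(-69) = 59 - 153/(-2 + 22)*(-69) = 59 - 153/20*(-69) = 59 + 10557/20 = 11737/20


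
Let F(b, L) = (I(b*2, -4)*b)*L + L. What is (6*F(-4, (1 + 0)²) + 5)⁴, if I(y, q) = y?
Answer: 1698181681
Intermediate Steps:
F(b, L) = L + 2*L*b² (F(b, L) = ((b*2)*b)*L + L = ((2*b)*b)*L + L = (2*b²)*L + L = 2*L*b² + L = L + 2*L*b²)
(6*F(-4, (1 + 0)²) + 5)⁴ = (6*((1 + 0)²*(1 + 2*(-4)²)) + 5)⁴ = (6*(1²*(1 + 2*16)) + 5)⁴ = (6*(1*(1 + 32)) + 5)⁴ = (6*(1*33) + 5)⁴ = (6*33 + 5)⁴ = (198 + 5)⁴ = 203⁴ = 1698181681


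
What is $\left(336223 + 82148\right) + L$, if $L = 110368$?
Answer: $528739$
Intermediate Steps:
$\left(336223 + 82148\right) + L = \left(336223 + 82148\right) + 110368 = 418371 + 110368 = 528739$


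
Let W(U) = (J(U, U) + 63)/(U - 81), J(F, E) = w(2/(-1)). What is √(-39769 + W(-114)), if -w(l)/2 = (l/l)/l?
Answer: I*√1512228705/195 ≈ 199.42*I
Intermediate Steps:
w(l) = -2/l (w(l) = -2*l/l/l = -2/l)
J(F, E) = 1 (J(F, E) = -2/(2/(-1)) = -2/(2*(-1)) = -2/(-2) = -2*(-½) = 1)
W(U) = 64/(-81 + U) (W(U) = (1 + 63)/(U - 81) = 64/(-81 + U))
√(-39769 + W(-114)) = √(-39769 + 64/(-81 - 114)) = √(-39769 + 64/(-195)) = √(-39769 + 64*(-1/195)) = √(-39769 - 64/195) = √(-7755019/195) = I*√1512228705/195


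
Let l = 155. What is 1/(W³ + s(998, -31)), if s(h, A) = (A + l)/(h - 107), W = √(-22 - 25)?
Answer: 110484/82423122439 + 37312407*I*√47/82423122439 ≈ 1.3404e-6 + 0.0031035*I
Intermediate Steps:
W = I*√47 (W = √(-47) = I*√47 ≈ 6.8557*I)
s(h, A) = (155 + A)/(-107 + h) (s(h, A) = (A + 155)/(h - 107) = (155 + A)/(-107 + h))
1/(W³ + s(998, -31)) = 1/((I*√47)³ + (155 - 31)/(-107 + 998)) = 1/(-47*I*√47 + 124/891) = 1/(124/891 - 47*I*√47)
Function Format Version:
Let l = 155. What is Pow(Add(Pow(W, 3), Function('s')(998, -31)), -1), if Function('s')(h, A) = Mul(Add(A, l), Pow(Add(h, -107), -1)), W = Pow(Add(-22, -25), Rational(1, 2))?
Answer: Add(Rational(110484, 82423122439), Mul(Rational(37312407, 82423122439), I, Pow(47, Rational(1, 2)))) ≈ Add(1.3404e-6, Mul(0.0031035, I))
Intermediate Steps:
W = Mul(I, Pow(47, Rational(1, 2))) (W = Pow(-47, Rational(1, 2)) = Mul(I, Pow(47, Rational(1, 2))) ≈ Mul(6.8557, I))
Function('s')(h, A) = Mul(Pow(Add(-107, h), -1), Add(155, A)) (Function('s')(h, A) = Mul(Add(A, 155), Pow(Add(h, -107), -1)) = Mul(Add(155, A), Pow(Add(-107, h), -1)) = Mul(Pow(Add(-107, h), -1), Add(155, A)))
Pow(Add(Pow(W, 3), Function('s')(998, -31)), -1) = Pow(Add(Pow(Mul(I, Pow(47, Rational(1, 2))), 3), Mul(Pow(Add(-107, 998), -1), Add(155, -31))), -1) = Pow(Add(Mul(-47, I, Pow(47, Rational(1, 2))), Mul(Pow(891, -1), 124)), -1) = Pow(Add(Mul(-47, I, Pow(47, Rational(1, 2))), Mul(Rational(1, 891), 124)), -1) = Pow(Add(Mul(-47, I, Pow(47, Rational(1, 2))), Rational(124, 891)), -1) = Pow(Add(Rational(124, 891), Mul(-47, I, Pow(47, Rational(1, 2)))), -1)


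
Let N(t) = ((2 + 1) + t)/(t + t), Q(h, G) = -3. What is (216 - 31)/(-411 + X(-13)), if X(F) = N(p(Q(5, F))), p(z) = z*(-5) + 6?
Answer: -1295/2873 ≈ -0.45075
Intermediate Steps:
p(z) = 6 - 5*z (p(z) = -5*z + 6 = 6 - 5*z)
N(t) = (3 + t)/(2*t) (N(t) = (3 + t)/((2*t)) = (3 + t)*(1/(2*t)) = (3 + t)/(2*t))
X(F) = 4/7 (X(F) = (3 + (6 - 5*(-3)))/(2*(6 - 5*(-3))) = (3 + (6 + 15))/(2*(6 + 15)) = (1/2)*(3 + 21)/21 = (1/2)*(1/21)*24 = 4/7)
(216 - 31)/(-411 + X(-13)) = (216 - 31)/(-411 + 4/7) = 185/(-2873/7) = 185*(-7/2873) = -1295/2873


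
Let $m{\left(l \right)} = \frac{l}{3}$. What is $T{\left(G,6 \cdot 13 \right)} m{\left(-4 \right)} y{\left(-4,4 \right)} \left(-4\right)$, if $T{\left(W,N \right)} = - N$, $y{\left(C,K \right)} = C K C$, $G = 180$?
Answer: $-26624$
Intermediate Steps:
$y{\left(C,K \right)} = K C^{2}$
$m{\left(l \right)} = \frac{l}{3}$ ($m{\left(l \right)} = l \frac{1}{3} = \frac{l}{3}$)
$T{\left(G,6 \cdot 13 \right)} m{\left(-4 \right)} y{\left(-4,4 \right)} \left(-4\right) = - 6 \cdot 13 \cdot \frac{1}{3} \left(-4\right) 4 \left(-4\right)^{2} \left(-4\right) = \left(-1\right) 78 - \frac{4 \cdot 4 \cdot 16}{3} \left(-4\right) = - 78 \left(- \frac{4}{3}\right) 64 \left(-4\right) = - 78 \left(\left(- \frac{256}{3}\right) \left(-4\right)\right) = \left(-78\right) \frac{1024}{3} = -26624$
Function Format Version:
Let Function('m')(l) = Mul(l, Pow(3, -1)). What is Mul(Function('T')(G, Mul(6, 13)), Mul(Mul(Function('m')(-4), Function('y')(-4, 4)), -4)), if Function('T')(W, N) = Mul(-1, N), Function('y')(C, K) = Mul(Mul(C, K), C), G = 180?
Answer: -26624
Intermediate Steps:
Function('y')(C, K) = Mul(K, Pow(C, 2))
Function('m')(l) = Mul(Rational(1, 3), l) (Function('m')(l) = Mul(l, Rational(1, 3)) = Mul(Rational(1, 3), l))
Mul(Function('T')(G, Mul(6, 13)), Mul(Mul(Function('m')(-4), Function('y')(-4, 4)), -4)) = Mul(Mul(-1, Mul(6, 13)), Mul(Mul(Mul(Rational(1, 3), -4), Mul(4, Pow(-4, 2))), -4)) = Mul(Mul(-1, 78), Mul(Mul(Rational(-4, 3), Mul(4, 16)), -4)) = Mul(-78, Mul(Mul(Rational(-4, 3), 64), -4)) = Mul(-78, Mul(Rational(-256, 3), -4)) = Mul(-78, Rational(1024, 3)) = -26624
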